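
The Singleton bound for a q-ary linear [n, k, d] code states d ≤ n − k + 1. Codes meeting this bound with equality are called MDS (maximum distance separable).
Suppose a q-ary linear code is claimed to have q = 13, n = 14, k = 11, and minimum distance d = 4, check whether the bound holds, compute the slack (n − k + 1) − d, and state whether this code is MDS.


Singleton RHS = n − k + 1 = 4, slack = 0, bound satisfied, MDS.

Singleton bound: d ≤ n − k + 1.
Here n = 14, k = 11, so n − k + 1 = 4.
Given d = 4, check d ≤ 4: YES.
Slack = (n − k + 1) − d = 0.
The code is MDS (slack = 0).
Description: the claimed parameters are [14, 11, 4]_13; such a code would be MDS (meets Singleton bound).


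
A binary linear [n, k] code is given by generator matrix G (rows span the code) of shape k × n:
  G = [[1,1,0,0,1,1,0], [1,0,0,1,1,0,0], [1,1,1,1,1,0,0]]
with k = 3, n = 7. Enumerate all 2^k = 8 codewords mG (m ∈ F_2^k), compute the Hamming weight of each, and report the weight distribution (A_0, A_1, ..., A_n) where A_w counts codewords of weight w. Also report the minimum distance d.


Weight distribution: A_0 = 1, A_2 = 1, A_3 = 3, A_4 = 2, A_5 = 1. Minimum distance d = 2.

Enumerate all 2^3 = 8 messages m ∈ F_2^3.
For each, compute codeword c = mG in F_2^7, then tally its weight.
  m = 000 → c = 0000000, weight = 0.
  m = 100 → c = 1100110, weight = 4.
  m = 010 → c = 1001100, weight = 3.
  m = 110 → c = 0101010, weight = 3.
  m = 001 → c = 1111100, weight = 5.
  m = 101 → c = 0011010, weight = 3.
  m = 011 → c = 0110000, weight = 2.
  m = 111 → c = 1010110, weight = 4.
Tally weights:
  weight 0: 1 codewords.
  weight 2: 1 codewords.
  weight 3: 3 codewords.
  weight 4: 2 codewords.
  weight 5: 1 codewords.
Minimum distance d = smallest w > 0 with A_w > 0 = 2.
Sanity: Σ A_w = 8 = 2^3 = 8 ✓.


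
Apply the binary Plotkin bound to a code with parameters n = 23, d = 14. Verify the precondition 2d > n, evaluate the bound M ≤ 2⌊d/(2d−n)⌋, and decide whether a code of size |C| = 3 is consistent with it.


Plotkin bound M ≤ 4; given |C| = 3 ≤ bound (satisfied).

Check applicability: 2d = 28, n = 23.
2d − n = 5 > 0, so Plotkin applies.
Compute d/(2d−n) = 14/5 ≈ 2.8000.
⌊d/(2d−n)⌋ = 2.
Plotkin bound: M ≤ 2·2 = 4.
Given |C| = 3, check: satisfied.
This |C| is below the Plotkin bound.


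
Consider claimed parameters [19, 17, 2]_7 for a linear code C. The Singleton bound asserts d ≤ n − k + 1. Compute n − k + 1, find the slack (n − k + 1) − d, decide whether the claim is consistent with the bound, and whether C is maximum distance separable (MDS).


Singleton RHS = n − k + 1 = 3, slack = 1, bound satisfied, not MDS.

Singleton bound: d ≤ n − k + 1.
Here n = 19, k = 17, so n − k + 1 = 3.
Given d = 2, check d ≤ 3: YES.
Slack = (n − k + 1) − d = 1.
The code is NOT MDS (slack = 1 > 0).
Description: the claimed parameters are [19, 17, 2]_7; such a code would be non-MDS.


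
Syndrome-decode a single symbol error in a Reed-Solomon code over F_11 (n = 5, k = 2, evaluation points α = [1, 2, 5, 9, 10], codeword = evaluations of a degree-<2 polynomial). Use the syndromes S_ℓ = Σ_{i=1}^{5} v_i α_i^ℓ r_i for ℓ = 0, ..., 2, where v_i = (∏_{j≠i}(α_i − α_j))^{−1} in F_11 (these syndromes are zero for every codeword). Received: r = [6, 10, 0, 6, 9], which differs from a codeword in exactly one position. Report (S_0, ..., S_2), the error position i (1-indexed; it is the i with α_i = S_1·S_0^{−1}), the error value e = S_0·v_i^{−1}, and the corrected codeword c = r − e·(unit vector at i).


S = (8, 6, 10), error at position 4, error magnitude e = 1, c = [6, 10, 0, 5, 9].

Step 1: column multipliers v_i = (∏_{j≠i}(α_i − α_j))^{−1} mod 11.
  i = 1 (α = 1): (1−2)(1−5)(1−9)(1−10) = (−1)·(−4)·(−8)·(−9) = 288 ≡ 2, so v_1 = 2^{−1} = 6 (mod 11).
  i = 2 (α = 2): (2−1)(2−5)(2−9)(2−10) = 1·(−3)·(−7)·(−8) = −168 ≡ 8, so v_2 = 8^{−1} = 7 (mod 11).
  i = 3 (α = 5): (5−1)(5−2)(5−9)(5−10) = 4·3·(−4)·(−5) = 240 ≡ 9, so v_3 = 9^{−1} = 5 (mod 11).
  i = 4 (α = 9): (9−1)(9−2)(9−5)(9−10) = 8·7·4·(−1) = −224 ≡ 7, so v_4 = 7^{−1} = 8 (mod 11).
  i = 5 (α = 10): (10−1)(10−2)(10−5)(10−9) = 9·8·5·1 = 360 ≡ 8, so v_5 = 8^{−1} = 7 (mod 11).
  v = [6, 7, 5, 8, 7].
Step 2: syndromes of r = [6, 10, 0, 6, 9] (all sums mod 11).
  S_0 = Σ v_i r_i = 6·6 + 7·10 + 5·0 + 8·6 + 7·9 = 217 ≡ 8.
  S_1 = Σ v_i α_i r_i = 6·1·6 + 7·2·10 + 5·5·0 + 8·9·6 + 7·10·9 = 1238 ≡ 6.
  α_i^2 mod 11 = [1, 4, 3, 4, 1].
  S_2 = Σ v_i α_i^2 r_i = 6·1·6 + 7·4·10 + 5·3·0 + 8·4·6 + 7·1·9 = 571 ≡ 10.
  S = (8, 6, 10) ≠ 0, so r is not a codeword (an error is present).
Step 3: locate the error. For a single error e at position i, S_ℓ = v_i·e·α_i^ℓ, so α_err = S_1/S_0.
  S_0^{−1} = 8^{−1} = 7 (mod 11), so α_err = 6·7 = 42 ≡ 9 = α_4. Error position i = 4.
  Consistency check: S_2/S_1 = 10·2 = 20 ≡ 9 = α_err ✓ (single-error assumption holds).
Step 4: error magnitude e = S_0/v_4 = S_0·∏_{j≠4}(α_4 − α_j) = 8·7 = 56 ≡ 1 (mod 11).
Step 5: correct position 4: c_4 = r_4 − e = 6 − 1 ≡ 5 (mod 11). Hence c = [6, 10, 0, 5, 9].
  Check: interpolating c through the α_i gives m(x) = 2 + 4·x (degree < 2) with m(α_i) = c_i for every i, so c is indeed a codeword.


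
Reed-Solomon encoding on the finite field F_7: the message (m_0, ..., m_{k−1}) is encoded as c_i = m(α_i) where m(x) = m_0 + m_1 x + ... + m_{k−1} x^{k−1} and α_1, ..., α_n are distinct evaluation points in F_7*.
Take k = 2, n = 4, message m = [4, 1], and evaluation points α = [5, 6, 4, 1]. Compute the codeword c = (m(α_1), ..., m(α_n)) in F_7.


c = [2, 3, 1, 5]

Message polynomial: m(x) = 4 + 1·x (mod 7).
For each evaluation point α_i, compute m(α_i) mod 7:
  α_1 = 5: Horner steps 1 → 2, so m(5) = 2.
  α_2 = 6: Horner steps 1 → 3, so m(6) = 3.
  α_3 = 4: Horner steps 1 → 1, so m(4) = 1.
  α_4 = 1: Horner steps 1 → 5, so m(1) = 5.
Codeword c = [2, 3, 1, 5] ∈ F_7^4.


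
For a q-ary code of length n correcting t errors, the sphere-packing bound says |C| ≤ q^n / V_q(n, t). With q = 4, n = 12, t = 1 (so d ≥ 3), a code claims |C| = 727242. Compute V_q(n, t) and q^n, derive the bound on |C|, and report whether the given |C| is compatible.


V_q(n, t) = 37, q^n = 16777216, Hamming bound = 453438, |C| = 727242 > bound (violated).

Step 1: Compute V_q(n, t) = Σ_{j=0}^1 C(n, j) (q−1)^j.
  j = 0: C(12,0)·(3)^0 = 1·1 = 1.
  j = 1: C(12,1)·(3)^1 = 12·3 = 36.
  V_q(n, t) = 1 + 36 = 37.
Step 2: q^n = 4^12 = 16777216.
Step 3: Hamming bound ⌊q^n / V_q(n,t)⌋ = ⌊16777216/37⌋ = 453438.
Step 4: Compare |C| = 727242 to 453438: violated.
The claimed |C| lies above the Hamming bound, so no 4-ary code of length 12 with d ≥ 3 can have 727242 codewords.


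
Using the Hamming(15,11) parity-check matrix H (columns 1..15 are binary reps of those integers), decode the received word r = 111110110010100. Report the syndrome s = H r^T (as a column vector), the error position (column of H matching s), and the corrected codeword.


s = (1, 0, 0, 0)^T, error position = 8, corrected codeword c = 111110100010100

Compute s = H r^T mod 2 one row at a time:
  s_1 = 1 + 0 + 0 + 1 + 0 + 1 + 0 + 0 = 3 ≡ 1 (mod 2).
  s_2 = 1 + 1 + 0 + 1 + 0 + 1 + 0 + 0 = 4 ≡ 0 (mod 2).
  s_3 = 1 + 1 + 0 + 1 + 0 + 1 + 0 + 0 = 4 ≡ 0 (mod 2).
  s_4 = 1 + 1 + 1 + 1 + 0 + 1 + 1 + 0 = 6 ≡ 0 (mod 2).
s = (1, 0, 0, 0)^T — this equals column 8 of H (binary 1000), so error is at position 8.
Correct: flip bit 8 of r = 111110110010100 to get c = 111110100010100.


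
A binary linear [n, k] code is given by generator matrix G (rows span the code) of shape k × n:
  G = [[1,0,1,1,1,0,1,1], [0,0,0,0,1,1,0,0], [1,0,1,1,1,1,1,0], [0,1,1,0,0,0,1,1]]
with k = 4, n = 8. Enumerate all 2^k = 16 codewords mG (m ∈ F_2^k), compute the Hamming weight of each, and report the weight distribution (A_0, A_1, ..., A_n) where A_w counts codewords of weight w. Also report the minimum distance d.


Weight distribution: A_0 = 1, A_2 = 3, A_4 = 7, A_6 = 5. Minimum distance d = 2.

Enumerate all 2^4 = 16 messages m ∈ F_2^4.
For each, compute codeword c = mG in F_2^8, then tally its weight.
  m = 0000 → c = 00000000, weight = 0.
  m = 1000 → c = 10111011, weight = 6.
  m = 0100 → c = 00001100, weight = 2.
  m = 1100 → c = 10110111, weight = 6.
  m = 0010 → c = 10111110, weight = 6.
  m = 1010 → c = 00000101, weight = 2.
  m = 0110 → c = 10110010, weight = 4.
  m = 1110 → c = 00001001, weight = 2.
  m = 0001 → c = 01100011, weight = 4.
  m = 1001 → c = 11011000, weight = 4.
  m = 0101 → c = 01101111, weight = 6.
  m = 1101 → c = 11010100, weight = 4.
  m = 0011 → c = 11011101, weight = 6.
  m = 1011 → c = 01100110, weight = 4.
  m = 0111 → c = 11010001, weight = 4.
  m = 1111 → c = 01101010, weight = 4.
Tally weights:
  weight 0: 1 codewords.
  weight 2: 3 codewords.
  weight 4: 7 codewords.
  weight 6: 5 codewords.
Minimum distance d = smallest w > 0 with A_w > 0 = 2.
Sanity: Σ A_w = 16 = 2^4 = 16 ✓.


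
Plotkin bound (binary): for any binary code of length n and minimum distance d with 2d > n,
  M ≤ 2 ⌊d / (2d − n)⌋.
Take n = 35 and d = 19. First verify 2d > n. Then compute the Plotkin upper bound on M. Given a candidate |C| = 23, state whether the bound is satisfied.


Plotkin bound M ≤ 12; given |C| = 23 > bound (violated).

Check applicability: 2d = 38, n = 35.
2d − n = 3 > 0, so Plotkin applies.
Compute d/(2d−n) = 19/3 ≈ 6.3333.
⌊d/(2d−n)⌋ = 6.
Plotkin bound: M ≤ 2·6 = 12.
Given |C| = 23, check: VIOLATED.
This |C| is above the Plotkin bound, so no binary code with n = 35, d = 19 and 23 codewords exists.


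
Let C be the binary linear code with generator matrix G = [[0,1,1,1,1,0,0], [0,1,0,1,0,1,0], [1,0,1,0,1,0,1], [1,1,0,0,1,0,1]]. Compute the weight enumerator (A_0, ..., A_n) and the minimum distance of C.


Weight distribution: A_0 = 1, A_2 = 2, A_3 = 5, A_4 = 5, A_5 = 2, A_7 = 1. Minimum distance d = 2.

Enumerate all 2^4 = 16 messages m ∈ F_2^4.
For each, compute codeword c = mG in F_2^7, then tally its weight.
  m = 0000 → c = 0000000, weight = 0.
  m = 1000 → c = 0111100, weight = 4.
  m = 0100 → c = 0101010, weight = 3.
  m = 1100 → c = 0010110, weight = 3.
  m = 0010 → c = 1010101, weight = 4.
  m = 1010 → c = 1101001, weight = 4.
  m = 0110 → c = 1111111, weight = 7.
  m = 1110 → c = 1000011, weight = 3.
  m = 0001 → c = 1100101, weight = 4.
  m = 1001 → c = 1011001, weight = 4.
  m = 0101 → c = 1001111, weight = 5.
  m = 1101 → c = 1110011, weight = 5.
  m = 0011 → c = 0110000, weight = 2.
  m = 1011 → c = 0001100, weight = 2.
  m = 0111 → c = 0011010, weight = 3.
  m = 1111 → c = 0100110, weight = 3.
Tally weights:
  weight 0: 1 codewords.
  weight 2: 2 codewords.
  weight 3: 5 codewords.
  weight 4: 5 codewords.
  weight 5: 2 codewords.
  weight 7: 1 codewords.
Minimum distance d = smallest w > 0 with A_w > 0 = 2.
Sanity: Σ A_w = 16 = 2^4 = 16 ✓.


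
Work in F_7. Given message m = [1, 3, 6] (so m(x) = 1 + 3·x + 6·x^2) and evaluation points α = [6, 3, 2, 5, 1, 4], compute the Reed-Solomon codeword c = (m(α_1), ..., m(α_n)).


c = [4, 1, 3, 5, 3, 4]

Message polynomial: m(x) = 1 + 3·x + 6·x^2 (mod 7).
For each evaluation point α_i, compute m(α_i) mod 7:
  α_1 = 6: Horner steps 6 → 4 → 4, so m(6) = 4.
  α_2 = 3: Horner steps 6 → 0 → 1, so m(3) = 1.
  α_3 = 2: Horner steps 6 → 1 → 3, so m(2) = 3.
  α_4 = 5: Horner steps 6 → 5 → 5, so m(5) = 5.
  α_5 = 1: Horner steps 6 → 2 → 3, so m(1) = 3.
  α_6 = 4: Horner steps 6 → 6 → 4, so m(4) = 4.
Codeword c = [4, 1, 3, 5, 3, 4] ∈ F_7^6.


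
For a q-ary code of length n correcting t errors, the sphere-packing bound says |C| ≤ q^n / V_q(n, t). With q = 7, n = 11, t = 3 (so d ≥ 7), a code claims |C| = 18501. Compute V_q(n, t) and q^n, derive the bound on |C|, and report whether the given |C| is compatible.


V_q(n, t) = 37687, q^n = 1977326743, Hamming bound = 52467, |C| = 18501 ≤ bound (satisfied).

Step 1: Compute V_q(n, t) = Σ_{j=0}^3 C(n, j) (q−1)^j.
  j = 0: C(11,0)·(6)^0 = 1·1 = 1.
  j = 1: C(11,1)·(6)^1 = 11·6 = 66.
  j = 2: C(11,2)·(6)^2 = 55·36 = 1980.
  j = 3: C(11,3)·(6)^3 = 165·216 = 35640.
  V_q(n, t) = 1 + 66 + 1980 + 35640 = 37687.
Step 2: q^n = 7^11 = 1977326743.
Step 3: Hamming bound ⌊q^n / V_q(n,t)⌋ = ⌊1977326743/37687⌋ = 52467.
Step 4: Compare |C| = 18501 to 52467: satisfied.
The claimed |C| lies below the Hamming bound.


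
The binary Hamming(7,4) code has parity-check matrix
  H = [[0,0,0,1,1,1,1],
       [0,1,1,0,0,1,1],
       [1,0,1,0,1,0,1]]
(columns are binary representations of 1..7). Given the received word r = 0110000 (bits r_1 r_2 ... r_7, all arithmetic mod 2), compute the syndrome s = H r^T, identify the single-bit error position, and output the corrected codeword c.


s = (0, 0, 1)^T, error position = 1, corrected codeword c = 1110000

Compute s = H r^T mod 2 one row at a time:
  s_1 = 0 + 0 + 0 + 0 = 0 ≡ 0 (mod 2).
  s_2 = 1 + 1 + 0 + 0 = 2 ≡ 0 (mod 2).
  s_3 = 0 + 1 + 0 + 0 = 1 ≡ 1 (mod 2).
s = (0, 0, 1)^T — this equals column 1 of H (binary 001), so error is at position 1.
Correct: flip bit 1 of r = 0110000 to get c = 1110000.


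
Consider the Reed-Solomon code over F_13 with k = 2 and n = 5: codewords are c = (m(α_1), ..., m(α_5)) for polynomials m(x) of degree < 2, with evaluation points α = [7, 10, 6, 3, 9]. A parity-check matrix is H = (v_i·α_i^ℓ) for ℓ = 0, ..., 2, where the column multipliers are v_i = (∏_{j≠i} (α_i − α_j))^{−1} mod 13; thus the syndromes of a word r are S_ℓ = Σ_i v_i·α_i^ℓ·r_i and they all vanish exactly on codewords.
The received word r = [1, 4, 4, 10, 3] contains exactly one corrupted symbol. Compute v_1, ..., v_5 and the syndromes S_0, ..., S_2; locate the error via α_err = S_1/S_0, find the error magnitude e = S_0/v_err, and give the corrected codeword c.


S = (10, 8, 9), error at position 3, error magnitude e = 4, c = [1, 4, 0, 10, 3].

Step 1: column multipliers v_i = (∏_{j≠i}(α_i − α_j))^{−1} mod 13.
  i = 1 (α = 7): (7−10)(7−6)(7−3)(7−9) = (−3)·1·4·(−2) = 24 ≡ 11, so v_1 = 11^{−1} = 6 (mod 13).
  i = 2 (α = 10): (10−7)(10−6)(10−3)(10−9) = 3·4·7·1 = 84 ≡ 6, so v_2 = 6^{−1} = 11 (mod 13).
  i = 3 (α = 6): (6−7)(6−10)(6−3)(6−9) = (−1)·(−4)·3·(−3) = −36 ≡ 3, so v_3 = 3^{−1} = 9 (mod 13).
  i = 4 (α = 3): (3−7)(3−10)(3−6)(3−9) = (−4)·(−7)·(−3)·(−6) = 504 ≡ 10, so v_4 = 10^{−1} = 4 (mod 13).
  i = 5 (α = 9): (9−7)(9−10)(9−6)(9−3) = 2·(−1)·3·6 = −36 ≡ 3, so v_5 = 3^{−1} = 9 (mod 13).
  v = [6, 11, 9, 4, 9].
Step 2: syndromes of r = [1, 4, 4, 10, 3] (all sums mod 13).
  S_0 = Σ v_i r_i = 6·1 + 11·4 + 9·4 + 4·10 + 9·3 = 153 ≡ 10.
  S_1 = Σ v_i α_i r_i = 6·7·1 + 11·10·4 + 9·6·4 + 4·3·10 + 9·9·3 = 1061 ≡ 8.
  α_i^2 mod 13 = [10, 9, 10, 9, 3].
  S_2 = Σ v_i α_i^2 r_i = 6·10·1 + 11·9·4 + 9·10·4 + 4·9·10 + 9·3·3 = 1257 ≡ 9.
  S = (10, 8, 9) ≠ 0, so r is not a codeword (an error is present).
Step 3: locate the error. For a single error e at position i, S_ℓ = v_i·e·α_i^ℓ, so α_err = S_1/S_0.
  S_0^{−1} = 10^{−1} = 4 (mod 13), so α_err = 8·4 = 32 ≡ 6 = α_3. Error position i = 3.
  Consistency check: S_2/S_1 = 9·5 = 45 ≡ 6 = α_err ✓ (single-error assumption holds).
Step 4: error magnitude e = S_0/v_3 = S_0·∏_{j≠3}(α_3 − α_j) = 10·3 = 30 ≡ 4 (mod 13).
Step 5: correct position 3: c_3 = r_3 − e = 4 − 4 ≡ 0 (mod 13). Hence c = [1, 4, 0, 10, 3].
  Check: interpolating c through the α_i gives m(x) = 7 + 1·x (degree < 2) with m(α_i) = c_i for every i, so c is indeed a codeword.


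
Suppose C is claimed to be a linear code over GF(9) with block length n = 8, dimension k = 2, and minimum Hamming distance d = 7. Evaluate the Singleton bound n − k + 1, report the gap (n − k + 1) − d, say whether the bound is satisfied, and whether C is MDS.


Singleton RHS = n − k + 1 = 7, slack = 0, bound satisfied, MDS.

Singleton bound: d ≤ n − k + 1.
Here n = 8, k = 2, so n − k + 1 = 7.
Given d = 7, check d ≤ 7: YES.
Slack = (n − k + 1) − d = 0.
The code is MDS (slack = 0).
Description: the claimed parameters are [8, 2, 7]_9; such a code would be MDS (meets Singleton bound).


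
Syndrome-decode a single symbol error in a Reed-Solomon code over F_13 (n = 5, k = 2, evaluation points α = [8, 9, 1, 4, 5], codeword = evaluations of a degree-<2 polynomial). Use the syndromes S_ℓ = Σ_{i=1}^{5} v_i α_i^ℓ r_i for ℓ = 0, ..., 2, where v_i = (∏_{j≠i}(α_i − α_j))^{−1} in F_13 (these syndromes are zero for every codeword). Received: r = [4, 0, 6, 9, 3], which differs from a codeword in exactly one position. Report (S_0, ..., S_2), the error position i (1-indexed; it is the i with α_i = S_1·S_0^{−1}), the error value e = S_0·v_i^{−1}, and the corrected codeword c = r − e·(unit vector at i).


S = (3, 12, 9), error at position 4, error magnitude e = 2, c = [4, 0, 6, 7, 3].

Step 1: column multipliers v_i = (∏_{j≠i}(α_i − α_j))^{−1} mod 13.
  i = 1 (α = 8): (8−9)(8−1)(8−4)(8−5) = (−1)·7·4·3 = −84 ≡ 7, so v_1 = 7^{−1} = 2 (mod 13).
  i = 2 (α = 9): (9−8)(9−1)(9−4)(9−5) = 1·8·5·4 = 160 ≡ 4, so v_2 = 4^{−1} = 10 (mod 13).
  i = 3 (α = 1): (1−8)(1−9)(1−4)(1−5) = (−7)·(−8)·(−3)·(−4) = 672 ≡ 9, so v_3 = 9^{−1} = 3 (mod 13).
  i = 4 (α = 4): (4−8)(4−9)(4−1)(4−5) = (−4)·(−5)·3·(−1) = −60 ≡ 5, so v_4 = 5^{−1} = 8 (mod 13).
  i = 5 (α = 5): (5−8)(5−9)(5−1)(5−4) = (−3)·(−4)·4·1 = 48 ≡ 9, so v_5 = 9^{−1} = 3 (mod 13).
  v = [2, 10, 3, 8, 3].
Step 2: syndromes of r = [4, 0, 6, 9, 3] (all sums mod 13).
  S_0 = Σ v_i r_i = 2·4 + 10·0 + 3·6 + 8·9 + 3·3 = 107 ≡ 3.
  S_1 = Σ v_i α_i r_i = 2·8·4 + 10·9·0 + 3·1·6 + 8·4·9 + 3·5·3 = 415 ≡ 12.
  α_i^2 mod 13 = [12, 3, 1, 3, 12].
  S_2 = Σ v_i α_i^2 r_i = 2·12·4 + 10·3·0 + 3·1·6 + 8·3·9 + 3·12·3 = 438 ≡ 9.
  S = (3, 12, 9) ≠ 0, so r is not a codeword (an error is present).
Step 3: locate the error. For a single error e at position i, S_ℓ = v_i·e·α_i^ℓ, so α_err = S_1/S_0.
  S_0^{−1} = 3^{−1} = 9 (mod 13), so α_err = 12·9 = 108 ≡ 4 = α_4. Error position i = 4.
  Consistency check: S_2/S_1 = 9·12 = 108 ≡ 4 = α_err ✓ (single-error assumption holds).
Step 4: error magnitude e = S_0/v_4 = S_0·∏_{j≠4}(α_4 − α_j) = 3·5 = 15 ≡ 2 (mod 13).
Step 5: correct position 4: c_4 = r_4 − e = 9 − 2 ≡ 7 (mod 13). Hence c = [4, 0, 6, 7, 3].
  Check: interpolating c through the α_i gives m(x) = 10 + 9·x (degree < 2) with m(α_i) = c_i for every i, so c is indeed a codeword.


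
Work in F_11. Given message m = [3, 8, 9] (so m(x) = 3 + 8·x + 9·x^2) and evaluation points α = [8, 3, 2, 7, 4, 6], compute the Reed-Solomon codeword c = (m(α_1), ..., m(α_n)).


c = [5, 9, 0, 5, 3, 1]

Message polynomial: m(x) = 3 + 8·x + 9·x^2 (mod 11).
For each evaluation point α_i, compute m(α_i) mod 11:
  α_1 = 8: Horner steps 9 → 3 → 5, so m(8) = 5.
  α_2 = 3: Horner steps 9 → 2 → 9, so m(3) = 9.
  α_3 = 2: Horner steps 9 → 4 → 0, so m(2) = 0.
  α_4 = 7: Horner steps 9 → 5 → 5, so m(7) = 5.
  α_5 = 4: Horner steps 9 → 0 → 3, so m(4) = 3.
  α_6 = 6: Horner steps 9 → 7 → 1, so m(6) = 1.
Codeword c = [5, 9, 0, 5, 3, 1] ∈ F_11^6.


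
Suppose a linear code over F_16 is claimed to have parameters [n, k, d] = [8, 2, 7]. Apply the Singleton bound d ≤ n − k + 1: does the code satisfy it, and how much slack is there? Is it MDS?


Singleton RHS = n − k + 1 = 7, slack = 0, bound satisfied, MDS.

Singleton bound: d ≤ n − k + 1.
Here n = 8, k = 2, so n − k + 1 = 7.
Given d = 7, check d ≤ 7: YES.
Slack = (n − k + 1) − d = 0.
The code is MDS (slack = 0).
Description: the claimed parameters are [8, 2, 7]_16; such a code would be MDS (meets Singleton bound).


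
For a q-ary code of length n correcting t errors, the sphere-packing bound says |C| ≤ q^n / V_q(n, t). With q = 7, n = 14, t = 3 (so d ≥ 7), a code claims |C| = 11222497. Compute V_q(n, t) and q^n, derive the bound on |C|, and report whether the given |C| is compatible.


V_q(n, t) = 81985, q^n = 678223072849, Hamming bound = 8272526, |C| = 11222497 > bound (violated).

Step 1: Compute V_q(n, t) = Σ_{j=0}^3 C(n, j) (q−1)^j.
  j = 0: C(14,0)·(6)^0 = 1·1 = 1.
  j = 1: C(14,1)·(6)^1 = 14·6 = 84.
  j = 2: C(14,2)·(6)^2 = 91·36 = 3276.
  j = 3: C(14,3)·(6)^3 = 364·216 = 78624.
  V_q(n, t) = 1 + 84 + 3276 + 78624 = 81985.
Step 2: q^n = 7^14 = 678223072849.
Step 3: Hamming bound ⌊q^n / V_q(n,t)⌋ = ⌊678223072849/81985⌋ = 8272526.
Step 4: Compare |C| = 11222497 to 8272526: violated.
The claimed |C| lies above the Hamming bound, so no 7-ary code of length 14 with d ≥ 7 can have 11222497 codewords.


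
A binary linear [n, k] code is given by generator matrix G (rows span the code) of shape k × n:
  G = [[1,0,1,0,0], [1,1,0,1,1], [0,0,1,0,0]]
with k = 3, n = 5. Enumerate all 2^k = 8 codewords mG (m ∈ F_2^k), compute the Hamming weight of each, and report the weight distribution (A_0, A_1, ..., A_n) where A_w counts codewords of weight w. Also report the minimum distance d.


Weight distribution: A_0 = 1, A_1 = 2, A_2 = 1, A_3 = 1, A_4 = 2, A_5 = 1. Minimum distance d = 1.

Enumerate all 2^3 = 8 messages m ∈ F_2^3.
For each, compute codeword c = mG in F_2^5, then tally its weight.
  m = 000 → c = 00000, weight = 0.
  m = 100 → c = 10100, weight = 2.
  m = 010 → c = 11011, weight = 4.
  m = 110 → c = 01111, weight = 4.
  m = 001 → c = 00100, weight = 1.
  m = 101 → c = 10000, weight = 1.
  m = 011 → c = 11111, weight = 5.
  m = 111 → c = 01011, weight = 3.
Tally weights:
  weight 0: 1 codewords.
  weight 1: 2 codewords.
  weight 2: 1 codewords.
  weight 3: 1 codewords.
  weight 4: 2 codewords.
  weight 5: 1 codewords.
Minimum distance d = smallest w > 0 with A_w > 0 = 1.
Sanity: Σ A_w = 8 = 2^3 = 8 ✓.


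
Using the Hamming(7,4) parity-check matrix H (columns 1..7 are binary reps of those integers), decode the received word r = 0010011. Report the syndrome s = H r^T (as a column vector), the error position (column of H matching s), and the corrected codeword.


s = (0, 1, 0)^T, error position = 2, corrected codeword c = 0110011

Compute s = H r^T mod 2 one row at a time:
  s_1 = 0 + 0 + 1 + 1 = 2 ≡ 0 (mod 2).
  s_2 = 0 + 1 + 1 + 1 = 3 ≡ 1 (mod 2).
  s_3 = 0 + 1 + 0 + 1 = 2 ≡ 0 (mod 2).
s = (0, 1, 0)^T — this equals column 2 of H (binary 010), so error is at position 2.
Correct: flip bit 2 of r = 0010011 to get c = 0110011.


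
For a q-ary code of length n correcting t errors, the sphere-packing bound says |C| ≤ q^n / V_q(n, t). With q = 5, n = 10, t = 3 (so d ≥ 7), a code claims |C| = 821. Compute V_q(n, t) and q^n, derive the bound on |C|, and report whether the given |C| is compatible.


V_q(n, t) = 8441, q^n = 9765625, Hamming bound = 1156, |C| = 821 ≤ bound (satisfied).

Step 1: Compute V_q(n, t) = Σ_{j=0}^3 C(n, j) (q−1)^j.
  j = 0: C(10,0)·(4)^0 = 1·1 = 1.
  j = 1: C(10,1)·(4)^1 = 10·4 = 40.
  j = 2: C(10,2)·(4)^2 = 45·16 = 720.
  j = 3: C(10,3)·(4)^3 = 120·64 = 7680.
  V_q(n, t) = 1 + 40 + 720 + 7680 = 8441.
Step 2: q^n = 5^10 = 9765625.
Step 3: Hamming bound ⌊q^n / V_q(n,t)⌋ = ⌊9765625/8441⌋ = 1156.
Step 4: Compare |C| = 821 to 1156: satisfied.
The claimed |C| lies below the Hamming bound.


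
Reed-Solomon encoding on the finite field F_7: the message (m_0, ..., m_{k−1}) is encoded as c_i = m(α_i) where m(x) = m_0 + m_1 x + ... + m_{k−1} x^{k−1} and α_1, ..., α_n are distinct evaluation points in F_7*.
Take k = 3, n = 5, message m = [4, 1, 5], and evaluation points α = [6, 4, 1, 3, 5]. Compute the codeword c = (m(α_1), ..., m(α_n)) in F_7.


c = [1, 4, 3, 3, 1]

Message polynomial: m(x) = 4 + 1·x + 5·x^2 (mod 7).
For each evaluation point α_i, compute m(α_i) mod 7:
  α_1 = 6: Horner steps 5 → 3 → 1, so m(6) = 1.
  α_2 = 4: Horner steps 5 → 0 → 4, so m(4) = 4.
  α_3 = 1: Horner steps 5 → 6 → 3, so m(1) = 3.
  α_4 = 3: Horner steps 5 → 2 → 3, so m(3) = 3.
  α_5 = 5: Horner steps 5 → 5 → 1, so m(5) = 1.
Codeword c = [1, 4, 3, 3, 1] ∈ F_7^5.


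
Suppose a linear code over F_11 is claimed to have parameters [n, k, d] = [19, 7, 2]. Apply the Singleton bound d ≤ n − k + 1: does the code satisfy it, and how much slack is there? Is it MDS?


Singleton RHS = n − k + 1 = 13, slack = 11, bound satisfied, not MDS.

Singleton bound: d ≤ n − k + 1.
Here n = 19, k = 7, so n − k + 1 = 13.
Given d = 2, check d ≤ 13: YES.
Slack = (n − k + 1) − d = 11.
The code is NOT MDS (slack = 11 > 0).
Description: the claimed parameters are [19, 7, 2]_11; such a code would be non-MDS.


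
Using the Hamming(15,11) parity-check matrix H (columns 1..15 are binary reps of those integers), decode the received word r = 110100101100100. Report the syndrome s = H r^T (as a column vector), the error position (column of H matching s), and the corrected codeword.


s = (1, 1, 1, 0)^T, error position = 14, corrected codeword c = 110100101100110

Compute s = H r^T mod 2 one row at a time:
  s_1 = 0 + 1 + 1 + 0 + 0 + 1 + 0 + 0 = 3 ≡ 1 (mod 2).
  s_2 = 1 + 0 + 0 + 1 + 0 + 1 + 0 + 0 = 3 ≡ 1 (mod 2).
  s_3 = 1 + 0 + 0 + 1 + 1 + 0 + 0 + 0 = 3 ≡ 1 (mod 2).
  s_4 = 1 + 0 + 0 + 1 + 1 + 0 + 1 + 0 = 4 ≡ 0 (mod 2).
s = (1, 1, 1, 0)^T — this equals column 14 of H (binary 1110), so error is at position 14.
Correct: flip bit 14 of r = 110100101100100 to get c = 110100101100110.


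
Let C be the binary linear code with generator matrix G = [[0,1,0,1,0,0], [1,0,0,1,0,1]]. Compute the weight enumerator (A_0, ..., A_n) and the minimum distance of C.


Weight distribution: A_0 = 1, A_2 = 1, A_3 = 2. Minimum distance d = 2.

Enumerate all 2^2 = 4 messages m ∈ F_2^2.
For each, compute codeword c = mG in F_2^6, then tally its weight.
  m = 00 → c = 000000, weight = 0.
  m = 10 → c = 010100, weight = 2.
  m = 01 → c = 100101, weight = 3.
  m = 11 → c = 110001, weight = 3.
Tally weights:
  weight 0: 1 codewords.
  weight 2: 1 codewords.
  weight 3: 2 codewords.
Minimum distance d = smallest w > 0 with A_w > 0 = 2.
Sanity: Σ A_w = 4 = 2^2 = 4 ✓.


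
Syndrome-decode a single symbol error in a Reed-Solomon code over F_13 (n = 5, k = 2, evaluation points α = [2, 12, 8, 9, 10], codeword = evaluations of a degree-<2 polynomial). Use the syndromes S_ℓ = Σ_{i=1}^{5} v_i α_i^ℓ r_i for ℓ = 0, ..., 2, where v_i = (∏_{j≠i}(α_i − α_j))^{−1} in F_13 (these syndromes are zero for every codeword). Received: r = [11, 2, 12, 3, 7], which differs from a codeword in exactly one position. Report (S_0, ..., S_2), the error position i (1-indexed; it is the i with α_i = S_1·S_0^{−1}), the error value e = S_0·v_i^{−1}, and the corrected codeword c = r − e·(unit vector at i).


S = (6, 12, 11), error at position 1, error magnitude e = 10, c = [1, 2, 12, 3, 7].

Step 1: column multipliers v_i = (∏_{j≠i}(α_i − α_j))^{−1} mod 13.
  i = 1 (α = 2): (2−12)(2−8)(2−9)(2−10) = (−10)·(−6)·(−7)·(−8) = 3360 ≡ 6, so v_1 = 6^{−1} = 11 (mod 13).
  i = 2 (α = 12): (12−2)(12−8)(12−9)(12−10) = 10·4·3·2 = 240 ≡ 6, so v_2 = 6^{−1} = 11 (mod 13).
  i = 3 (α = 8): (8−2)(8−12)(8−9)(8−10) = 6·(−4)·(−1)·(−2) = −48 ≡ 4, so v_3 = 4^{−1} = 10 (mod 13).
  i = 4 (α = 9): (9−2)(9−12)(9−8)(9−10) = 7·(−3)·1·(−1) = 21 ≡ 8, so v_4 = 8^{−1} = 5 (mod 13).
  i = 5 (α = 10): (10−2)(10−12)(10−8)(10−9) = 8·(−2)·2·1 = −32 ≡ 7, so v_5 = 7^{−1} = 2 (mod 13).
  v = [11, 11, 10, 5, 2].
Step 2: syndromes of r = [11, 2, 12, 3, 7] (all sums mod 13).
  S_0 = Σ v_i r_i = 11·11 + 11·2 + 10·12 + 5·3 + 2·7 = 292 ≡ 6.
  S_1 = Σ v_i α_i r_i = 11·2·11 + 11·12·2 + 10·8·12 + 5·9·3 + 2·10·7 = 1741 ≡ 12.
  α_i^2 mod 13 = [4, 1, 12, 3, 9].
  S_2 = Σ v_i α_i^2 r_i = 11·4·11 + 11·1·2 + 10·12·12 + 5·3·3 + 2·9·7 = 2117 ≡ 11.
  S = (6, 12, 11) ≠ 0, so r is not a codeword (an error is present).
Step 3: locate the error. For a single error e at position i, S_ℓ = v_i·e·α_i^ℓ, so α_err = S_1/S_0.
  S_0^{−1} = 6^{−1} = 11 (mod 13), so α_err = 12·11 = 132 ≡ 2 = α_1. Error position i = 1.
  Consistency check: S_2/S_1 = 11·12 = 132 ≡ 2 = α_err ✓ (single-error assumption holds).
Step 4: error magnitude e = S_0/v_1 = S_0·∏_{j≠1}(α_1 − α_j) = 6·6 = 36 ≡ 10 (mod 13).
Step 5: correct position 1: c_1 = r_1 − e = 11 − 10 ≡ 1 (mod 13). Hence c = [1, 2, 12, 3, 7].
  Check: interpolating c through the α_i gives m(x) = 6 + 4·x (degree < 2) with m(α_i) = c_i for every i, so c is indeed a codeword.


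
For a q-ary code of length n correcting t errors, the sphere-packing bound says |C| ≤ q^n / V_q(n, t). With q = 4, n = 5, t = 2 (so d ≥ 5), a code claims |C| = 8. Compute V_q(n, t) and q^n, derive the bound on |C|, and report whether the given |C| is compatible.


V_q(n, t) = 106, q^n = 1024, Hamming bound = 9, |C| = 8 ≤ bound (satisfied).

Step 1: Compute V_q(n, t) = Σ_{j=0}^2 C(n, j) (q−1)^j.
  j = 0: C(5,0)·(3)^0 = 1·1 = 1.
  j = 1: C(5,1)·(3)^1 = 5·3 = 15.
  j = 2: C(5,2)·(3)^2 = 10·9 = 90.
  V_q(n, t) = 1 + 15 + 90 = 106.
Step 2: q^n = 4^5 = 1024.
Step 3: Hamming bound ⌊q^n / V_q(n,t)⌋ = ⌊1024/106⌋ = 9.
Step 4: Compare |C| = 8 to 9: satisfied.
The claimed |C| lies below the Hamming bound.


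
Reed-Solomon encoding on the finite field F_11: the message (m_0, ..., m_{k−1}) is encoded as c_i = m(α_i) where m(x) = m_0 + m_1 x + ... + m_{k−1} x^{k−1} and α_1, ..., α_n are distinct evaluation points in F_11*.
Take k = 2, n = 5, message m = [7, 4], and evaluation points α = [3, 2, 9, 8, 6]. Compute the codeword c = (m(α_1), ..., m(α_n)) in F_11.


c = [8, 4, 10, 6, 9]

Message polynomial: m(x) = 7 + 4·x (mod 11).
For each evaluation point α_i, compute m(α_i) mod 11:
  α_1 = 3: Horner steps 4 → 8, so m(3) = 8.
  α_2 = 2: Horner steps 4 → 4, so m(2) = 4.
  α_3 = 9: Horner steps 4 → 10, so m(9) = 10.
  α_4 = 8: Horner steps 4 → 6, so m(8) = 6.
  α_5 = 6: Horner steps 4 → 9, so m(6) = 9.
Codeword c = [8, 4, 10, 6, 9] ∈ F_11^5.


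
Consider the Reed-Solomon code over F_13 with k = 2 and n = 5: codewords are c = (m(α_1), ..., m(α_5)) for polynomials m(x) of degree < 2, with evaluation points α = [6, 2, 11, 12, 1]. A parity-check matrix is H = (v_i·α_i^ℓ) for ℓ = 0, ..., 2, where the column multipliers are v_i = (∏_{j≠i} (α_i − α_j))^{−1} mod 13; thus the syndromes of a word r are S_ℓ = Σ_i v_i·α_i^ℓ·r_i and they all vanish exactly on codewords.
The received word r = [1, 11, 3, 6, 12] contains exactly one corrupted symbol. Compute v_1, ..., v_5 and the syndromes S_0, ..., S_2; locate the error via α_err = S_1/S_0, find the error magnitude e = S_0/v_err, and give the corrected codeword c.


S = (12, 11, 9), error at position 2, error magnitude e = 9, c = [1, 2, 3, 6, 12].

Step 1: column multipliers v_i = (∏_{j≠i}(α_i − α_j))^{−1} mod 13.
  i = 1 (α = 6): (6−2)(6−11)(6−12)(6−1) = 4·(−5)·(−6)·5 = 600 ≡ 2, so v_1 = 2^{−1} = 7 (mod 13).
  i = 2 (α = 2): (2−6)(2−11)(2−12)(2−1) = (−4)·(−9)·(−10)·1 = −360 ≡ 4, so v_2 = 4^{−1} = 10 (mod 13).
  i = 3 (α = 11): (11−6)(11−2)(11−12)(11−1) = 5·9·(−1)·10 = −450 ≡ 5, so v_3 = 5^{−1} = 8 (mod 13).
  i = 4 (α = 12): (12−6)(12−2)(12−11)(12−1) = 6·10·1·11 = 660 ≡ 10, so v_4 = 10^{−1} = 4 (mod 13).
  i = 5 (α = 1): (1−6)(1−2)(1−11)(1−12) = (−5)·(−1)·(−10)·(−11) = 550 ≡ 4, so v_5 = 4^{−1} = 10 (mod 13).
  v = [7, 10, 8, 4, 10].
Step 2: syndromes of r = [1, 11, 3, 6, 12] (all sums mod 13).
  S_0 = Σ v_i r_i = 7·1 + 10·11 + 8·3 + 4·6 + 10·12 = 285 ≡ 12.
  S_1 = Σ v_i α_i r_i = 7·6·1 + 10·2·11 + 8·11·3 + 4·12·6 + 10·1·12 = 934 ≡ 11.
  α_i^2 mod 13 = [10, 4, 4, 1, 1].
  S_2 = Σ v_i α_i^2 r_i = 7·10·1 + 10·4·11 + 8·4·3 + 4·1·6 + 10·1·12 = 750 ≡ 9.
  S = (12, 11, 9) ≠ 0, so r is not a codeword (an error is present).
Step 3: locate the error. For a single error e at position i, S_ℓ = v_i·e·α_i^ℓ, so α_err = S_1/S_0.
  S_0^{−1} = 12^{−1} = 12 (mod 13), so α_err = 11·12 = 132 ≡ 2 = α_2. Error position i = 2.
  Consistency check: S_2/S_1 = 9·6 = 54 ≡ 2 = α_err ✓ (single-error assumption holds).
Step 4: error magnitude e = S_0/v_2 = S_0·∏_{j≠2}(α_2 − α_j) = 12·4 = 48 ≡ 9 (mod 13).
Step 5: correct position 2: c_2 = r_2 − e = 11 − 9 ≡ 2 (mod 13). Hence c = [1, 2, 3, 6, 12].
  Check: interpolating c through the α_i gives m(x) = 9 + 3·x (degree < 2) with m(α_i) = c_i for every i, so c is indeed a codeword.


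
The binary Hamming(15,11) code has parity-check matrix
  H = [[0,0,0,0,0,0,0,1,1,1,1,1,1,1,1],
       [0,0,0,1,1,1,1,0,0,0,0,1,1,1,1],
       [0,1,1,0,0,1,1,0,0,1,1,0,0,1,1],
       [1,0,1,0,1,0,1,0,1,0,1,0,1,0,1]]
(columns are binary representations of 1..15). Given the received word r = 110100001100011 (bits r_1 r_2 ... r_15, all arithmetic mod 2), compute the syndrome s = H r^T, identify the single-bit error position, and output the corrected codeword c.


s = (0, 1, 0, 1)^T, error position = 5, corrected codeword c = 110110001100011

Compute s = H r^T mod 2 one row at a time:
  s_1 = 0 + 1 + 1 + 0 + 0 + 0 + 1 + 1 = 4 ≡ 0 (mod 2).
  s_2 = 1 + 0 + 0 + 0 + 0 + 0 + 1 + 1 = 3 ≡ 1 (mod 2).
  s_3 = 1 + 0 + 0 + 0 + 1 + 0 + 1 + 1 = 4 ≡ 0 (mod 2).
  s_4 = 1 + 0 + 0 + 0 + 1 + 0 + 0 + 1 = 3 ≡ 1 (mod 2).
s = (0, 1, 0, 1)^T — this equals column 5 of H (binary 0101), so error is at position 5.
Correct: flip bit 5 of r = 110100001100011 to get c = 110110001100011.


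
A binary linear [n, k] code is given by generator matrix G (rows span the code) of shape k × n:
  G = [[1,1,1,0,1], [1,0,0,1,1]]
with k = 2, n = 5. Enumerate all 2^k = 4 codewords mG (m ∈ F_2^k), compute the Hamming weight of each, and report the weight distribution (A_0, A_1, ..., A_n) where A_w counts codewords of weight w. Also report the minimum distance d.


Weight distribution: A_0 = 1, A_3 = 2, A_4 = 1. Minimum distance d = 3.

Enumerate all 2^2 = 4 messages m ∈ F_2^2.
For each, compute codeword c = mG in F_2^5, then tally its weight.
  m = 00 → c = 00000, weight = 0.
  m = 10 → c = 11101, weight = 4.
  m = 01 → c = 10011, weight = 3.
  m = 11 → c = 01110, weight = 3.
Tally weights:
  weight 0: 1 codewords.
  weight 3: 2 codewords.
  weight 4: 1 codewords.
Minimum distance d = smallest w > 0 with A_w > 0 = 3.
Sanity: Σ A_w = 4 = 2^2 = 4 ✓.


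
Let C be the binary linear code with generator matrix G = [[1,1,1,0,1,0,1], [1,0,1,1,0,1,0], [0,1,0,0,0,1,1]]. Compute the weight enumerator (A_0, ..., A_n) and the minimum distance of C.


Weight distribution: A_0 = 1, A_2 = 1, A_3 = 1, A_4 = 2, A_5 = 3. Minimum distance d = 2.

Enumerate all 2^3 = 8 messages m ∈ F_2^3.
For each, compute codeword c = mG in F_2^7, then tally its weight.
  m = 000 → c = 0000000, weight = 0.
  m = 100 → c = 1110101, weight = 5.
  m = 010 → c = 1011010, weight = 4.
  m = 110 → c = 0101111, weight = 5.
  m = 001 → c = 0100011, weight = 3.
  m = 101 → c = 1010110, weight = 4.
  m = 011 → c = 1111001, weight = 5.
  m = 111 → c = 0001100, weight = 2.
Tally weights:
  weight 0: 1 codewords.
  weight 2: 1 codewords.
  weight 3: 1 codewords.
  weight 4: 2 codewords.
  weight 5: 3 codewords.
Minimum distance d = smallest w > 0 with A_w > 0 = 2.
Sanity: Σ A_w = 8 = 2^3 = 8 ✓.


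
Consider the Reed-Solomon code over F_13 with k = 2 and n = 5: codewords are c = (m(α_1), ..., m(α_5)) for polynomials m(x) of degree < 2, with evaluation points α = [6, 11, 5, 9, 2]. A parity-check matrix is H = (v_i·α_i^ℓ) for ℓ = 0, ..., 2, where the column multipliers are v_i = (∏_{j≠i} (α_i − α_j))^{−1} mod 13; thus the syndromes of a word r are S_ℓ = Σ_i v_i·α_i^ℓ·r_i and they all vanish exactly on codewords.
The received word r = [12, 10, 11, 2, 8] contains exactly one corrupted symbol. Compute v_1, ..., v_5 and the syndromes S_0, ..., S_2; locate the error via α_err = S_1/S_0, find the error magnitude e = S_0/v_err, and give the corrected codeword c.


S = (12, 2, 9), error at position 2, error magnitude e = 6, c = [12, 4, 11, 2, 8].

Step 1: column multipliers v_i = (∏_{j≠i}(α_i − α_j))^{−1} mod 13.
  i = 1 (α = 6): (6−11)(6−5)(6−9)(6−2) = (−5)·1·(−3)·4 = 60 ≡ 8, so v_1 = 8^{−1} = 5 (mod 13).
  i = 2 (α = 11): (11−6)(11−5)(11−9)(11−2) = 5·6·2·9 = 540 ≡ 7, so v_2 = 7^{−1} = 2 (mod 13).
  i = 3 (α = 5): (5−6)(5−11)(5−9)(5−2) = (−1)·(−6)·(−4)·3 = −72 ≡ 6, so v_3 = 6^{−1} = 11 (mod 13).
  i = 4 (α = 9): (9−6)(9−11)(9−5)(9−2) = 3·(−2)·4·7 = −168 ≡ 1, so v_4 = 1^{−1} = 1 (mod 13).
  i = 5 (α = 2): (2−6)(2−11)(2−5)(2−9) = (−4)·(−9)·(−3)·(−7) = 756 ≡ 2, so v_5 = 2^{−1} = 7 (mod 13).
  v = [5, 2, 11, 1, 7].
Step 2: syndromes of r = [12, 10, 11, 2, 8] (all sums mod 13).
  S_0 = Σ v_i r_i = 5·12 + 2·10 + 11·11 + 1·2 + 7·8 = 259 ≡ 12.
  S_1 = Σ v_i α_i r_i = 5·6·12 + 2·11·10 + 11·5·11 + 1·9·2 + 7·2·8 = 1315 ≡ 2.
  α_i^2 mod 13 = [10, 4, 12, 3, 4].
  S_2 = Σ v_i α_i^2 r_i = 5·10·12 + 2·4·10 + 11·12·11 + 1·3·2 + 7·4·8 = 2362 ≡ 9.
  S = (12, 2, 9) ≠ 0, so r is not a codeword (an error is present).
Step 3: locate the error. For a single error e at position i, S_ℓ = v_i·e·α_i^ℓ, so α_err = S_1/S_0.
  S_0^{−1} = 12^{−1} = 12 (mod 13), so α_err = 2·12 = 24 ≡ 11 = α_2. Error position i = 2.
  Consistency check: S_2/S_1 = 9·7 = 63 ≡ 11 = α_err ✓ (single-error assumption holds).
Step 4: error magnitude e = S_0/v_2 = S_0·∏_{j≠2}(α_2 − α_j) = 12·7 = 84 ≡ 6 (mod 13).
Step 5: correct position 2: c_2 = r_2 − e = 10 − 6 ≡ 4 (mod 13). Hence c = [12, 4, 11, 2, 8].
  Check: interpolating c through the α_i gives m(x) = 6 + 1·x (degree < 2) with m(α_i) = c_i for every i, so c is indeed a codeword.


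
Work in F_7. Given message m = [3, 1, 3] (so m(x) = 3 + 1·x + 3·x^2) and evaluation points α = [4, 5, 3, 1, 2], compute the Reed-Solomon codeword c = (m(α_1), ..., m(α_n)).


c = [6, 6, 5, 0, 3]

Message polynomial: m(x) = 3 + 1·x + 3·x^2 (mod 7).
For each evaluation point α_i, compute m(α_i) mod 7:
  α_1 = 4: Horner steps 3 → 6 → 6, so m(4) = 6.
  α_2 = 5: Horner steps 3 → 2 → 6, so m(5) = 6.
  α_3 = 3: Horner steps 3 → 3 → 5, so m(3) = 5.
  α_4 = 1: Horner steps 3 → 4 → 0, so m(1) = 0.
  α_5 = 2: Horner steps 3 → 0 → 3, so m(2) = 3.
Codeword c = [6, 6, 5, 0, 3] ∈ F_7^5.


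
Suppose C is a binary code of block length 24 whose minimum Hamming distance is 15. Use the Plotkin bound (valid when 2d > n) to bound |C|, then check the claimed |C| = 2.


Plotkin bound M ≤ 4; given |C| = 2 ≤ bound (satisfied).

Check applicability: 2d = 30, n = 24.
2d − n = 6 > 0, so Plotkin applies.
Compute d/(2d−n) = 15/6 ≈ 2.5000.
⌊d/(2d−n)⌋ = 2.
Plotkin bound: M ≤ 2·2 = 4.
Given |C| = 2, check: satisfied.
This |C| is below the Plotkin bound.


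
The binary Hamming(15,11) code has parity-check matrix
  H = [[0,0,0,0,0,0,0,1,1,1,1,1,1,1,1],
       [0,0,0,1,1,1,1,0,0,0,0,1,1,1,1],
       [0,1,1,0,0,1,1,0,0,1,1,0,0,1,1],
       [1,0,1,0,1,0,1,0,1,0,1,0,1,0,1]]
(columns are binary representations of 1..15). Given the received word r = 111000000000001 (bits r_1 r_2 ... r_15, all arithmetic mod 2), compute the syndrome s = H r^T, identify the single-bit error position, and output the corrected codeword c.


s = (1, 1, 1, 1)^T, error position = 15, corrected codeword c = 111000000000000

Compute s = H r^T mod 2 one row at a time:
  s_1 = 0 + 0 + 0 + 0 + 0 + 0 + 0 + 1 = 1 ≡ 1 (mod 2).
  s_2 = 0 + 0 + 0 + 0 + 0 + 0 + 0 + 1 = 1 ≡ 1 (mod 2).
  s_3 = 1 + 1 + 0 + 0 + 0 + 0 + 0 + 1 = 3 ≡ 1 (mod 2).
  s_4 = 1 + 1 + 0 + 0 + 0 + 0 + 0 + 1 = 3 ≡ 1 (mod 2).
s = (1, 1, 1, 1)^T — this equals column 15 of H (binary 1111), so error is at position 15.
Correct: flip bit 15 of r = 111000000000001 to get c = 111000000000000.
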